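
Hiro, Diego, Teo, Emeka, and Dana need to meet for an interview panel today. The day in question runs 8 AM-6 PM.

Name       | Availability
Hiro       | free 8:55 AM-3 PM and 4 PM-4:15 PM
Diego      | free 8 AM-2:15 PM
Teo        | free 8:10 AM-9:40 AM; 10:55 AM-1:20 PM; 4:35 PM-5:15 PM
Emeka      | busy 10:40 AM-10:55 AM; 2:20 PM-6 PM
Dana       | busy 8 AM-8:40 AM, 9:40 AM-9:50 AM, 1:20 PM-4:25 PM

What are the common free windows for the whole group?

08:55-09:40, 10:55-13:20

Hiro free: 08:55-15:00, 16:00-16:15.
Diego free: 08:00-14:15.
Teo free: 08:10-09:40, 10:55-13:20, 16:35-17:15.
Emeka free: 08:00-10:40, 10:55-14:20 (invert busy blocks within the working day).
Dana free: 08:40-09:40, 09:50-13:20, 16:25-18:00 (invert busy blocks within the working day).
Hiro ∩ Diego: 08:55-14:15.
Hiro ∩ Diego ∩ Teo: 08:55-09:40, 10:55-13:20.
Hiro ∩ Diego ∩ Teo ∩ Emeka: 08:55-09:40, 10:55-13:20.
Hiro ∩ Diego ∩ Teo ∩ Emeka ∩ Dana: 08:55-09:40, 10:55-13:20.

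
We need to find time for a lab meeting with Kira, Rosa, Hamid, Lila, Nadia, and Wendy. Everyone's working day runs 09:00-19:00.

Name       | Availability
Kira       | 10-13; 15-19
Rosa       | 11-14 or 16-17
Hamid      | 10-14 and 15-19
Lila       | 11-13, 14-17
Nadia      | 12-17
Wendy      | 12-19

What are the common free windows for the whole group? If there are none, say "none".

Kira ∩ Rosa: 11:00-13:00, 16:00-17:00.
Kira ∩ Rosa ∩ Hamid: 11:00-13:00, 16:00-17:00.
Kira ∩ Rosa ∩ Hamid ∩ Lila: 11:00-13:00, 16:00-17:00.
Kira ∩ Rosa ∩ Hamid ∩ Lila ∩ Nadia: 12:00-13:00, 16:00-17:00.
Kira ∩ Rosa ∩ Hamid ∩ Lila ∩ Nadia ∩ Wendy: 12:00-13:00, 16:00-17:00.

12:00-13:00, 16:00-17:00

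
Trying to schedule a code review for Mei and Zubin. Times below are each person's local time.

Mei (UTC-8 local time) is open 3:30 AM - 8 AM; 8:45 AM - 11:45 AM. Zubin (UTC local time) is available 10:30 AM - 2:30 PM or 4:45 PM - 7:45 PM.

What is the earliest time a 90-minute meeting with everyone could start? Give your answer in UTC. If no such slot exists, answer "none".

11:30

Mei in UTC: 11:30-16:00, 16:45-19:45 (add 8h to convert from UTC-8).
Zubin in UTC: 10:30-14:30, 16:45-19:45.
Mei ∩ Zubin: 11:30-14:30, 16:45-19:45.
Those are the intersection windows.
The first common window of at least 90 minutes is 11:30-14:30, so the earliest start is 11:30.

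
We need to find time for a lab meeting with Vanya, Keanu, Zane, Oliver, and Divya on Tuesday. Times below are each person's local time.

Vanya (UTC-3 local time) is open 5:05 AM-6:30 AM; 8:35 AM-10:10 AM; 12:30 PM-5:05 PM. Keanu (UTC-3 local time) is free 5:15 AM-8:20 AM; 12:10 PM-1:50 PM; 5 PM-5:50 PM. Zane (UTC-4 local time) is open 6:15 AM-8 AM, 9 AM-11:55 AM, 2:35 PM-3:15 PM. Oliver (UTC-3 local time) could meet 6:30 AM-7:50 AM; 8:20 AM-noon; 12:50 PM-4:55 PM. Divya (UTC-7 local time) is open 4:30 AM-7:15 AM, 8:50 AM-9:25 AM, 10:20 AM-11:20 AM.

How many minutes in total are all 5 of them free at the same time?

Vanya in UTC: 08:05-09:30, 11:35-13:10, 15:30-20:05 (add 3h to convert from UTC-3).
Keanu in UTC: 08:15-11:20, 15:10-16:50, 20:00-20:50 (add 3h to convert from UTC-3).
Zane in UTC: 10:15-12:00, 13:00-15:55, 18:35-19:15 (add 4h to convert from UTC-4).
Oliver in UTC: 09:30-10:50, 11:20-15:00, 15:50-19:55 (add 3h to convert from UTC-3).
Divya in UTC: 11:30-14:15, 15:50-16:25, 17:20-18:20 (add 7h to convert from UTC-7).
Vanya ∩ Keanu: 08:15-09:30, 15:30-16:50, 20:00-20:05.
Vanya ∩ Keanu ∩ Zane: 15:30-15:55.
Vanya ∩ Keanu ∩ Zane ∩ Oliver: 15:50-15:55.
Vanya ∩ Keanu ∩ Zane ∩ Oliver ∩ Divya: 15:50-15:55.
That's a single block of 5 minutes.

5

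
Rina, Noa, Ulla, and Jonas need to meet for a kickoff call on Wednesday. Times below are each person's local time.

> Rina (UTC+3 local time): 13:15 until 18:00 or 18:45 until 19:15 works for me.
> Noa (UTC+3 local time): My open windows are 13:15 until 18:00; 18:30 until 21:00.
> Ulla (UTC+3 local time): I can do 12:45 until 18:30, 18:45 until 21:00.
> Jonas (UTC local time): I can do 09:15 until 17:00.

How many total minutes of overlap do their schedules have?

Rina in UTC: 10:15-15:00, 15:45-16:15 (subtract 3h to convert from UTC+3).
Noa in UTC: 10:15-15:00, 15:30-18:00 (subtract 3h to convert from UTC+3).
Ulla in UTC: 09:45-15:30, 15:45-18:00 (subtract 3h to convert from UTC+3).
Jonas in UTC: 09:15-17:00.
Rina ∩ Noa: 10:15-15:00, 15:45-16:15.
Rina ∩ Noa ∩ Ulla: 10:15-15:00, 15:45-16:15.
Rina ∩ Noa ∩ Ulla ∩ Jonas: 10:15-15:00, 15:45-16:15.
Summing the common windows: 285 + 30 = 315 minutes.

315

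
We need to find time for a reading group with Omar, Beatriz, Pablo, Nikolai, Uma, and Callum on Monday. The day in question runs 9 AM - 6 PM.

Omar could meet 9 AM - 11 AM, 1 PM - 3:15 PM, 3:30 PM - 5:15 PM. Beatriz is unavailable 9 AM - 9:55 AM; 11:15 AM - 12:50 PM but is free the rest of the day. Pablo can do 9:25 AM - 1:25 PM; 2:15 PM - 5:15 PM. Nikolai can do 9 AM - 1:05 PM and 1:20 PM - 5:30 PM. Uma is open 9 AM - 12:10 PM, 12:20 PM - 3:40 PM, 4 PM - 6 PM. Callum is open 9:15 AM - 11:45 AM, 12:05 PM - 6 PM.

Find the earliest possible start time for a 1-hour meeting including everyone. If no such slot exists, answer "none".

Omar free: 09:00-11:00, 13:00-15:15, 15:30-17:15.
Beatriz free: 09:55-11:15, 12:50-18:00 (invert busy blocks within the working day).
Pablo free: 09:25-13:25, 14:15-17:15.
Nikolai free: 09:00-13:05, 13:20-17:30.
Uma free: 09:00-12:10, 12:20-15:40, 16:00-18:00.
Callum free: 09:15-11:45, 12:05-18:00.
Omar ∩ Beatriz: 09:55-11:00, 13:00-15:15, 15:30-17:15.
Omar ∩ Beatriz ∩ Pablo: 09:55-11:00, 13:00-13:25, 14:15-15:15, 15:30-17:15.
Omar ∩ Beatriz ∩ Pablo ∩ Nikolai: 09:55-11:00, 13:00-13:05, 13:20-13:25, 14:15-15:15, 15:30-17:15.
Omar ∩ Beatriz ∩ Pablo ∩ Nikolai ∩ Uma: 09:55-11:00, 13:00-13:05, 13:20-13:25, 14:15-15:15, 15:30-15:40, 16:00-17:15.
Omar ∩ Beatriz ∩ Pablo ∩ Nikolai ∩ Uma ∩ Callum: 09:55-11:00, 13:00-13:05, 13:20-13:25, 14:15-15:15, 15:30-15:40, 16:00-17:15.
The first common window of at least 60 minutes is 09:55-11:00, so the earliest start is 09:55.

09:55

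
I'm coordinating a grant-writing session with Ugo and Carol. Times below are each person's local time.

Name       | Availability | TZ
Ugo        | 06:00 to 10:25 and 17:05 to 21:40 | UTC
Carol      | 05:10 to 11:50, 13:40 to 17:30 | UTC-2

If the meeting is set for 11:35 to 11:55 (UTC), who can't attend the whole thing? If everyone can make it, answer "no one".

Ugo

Ugo in UTC: 06:00-10:25, 17:05-21:40.
Carol in UTC: 07:10-13:50, 15:40-19:30 (add 2h to convert from UTC-2).
Ugo: not fully free for 11:35-11:55. Carol: free for 11:35-11:55.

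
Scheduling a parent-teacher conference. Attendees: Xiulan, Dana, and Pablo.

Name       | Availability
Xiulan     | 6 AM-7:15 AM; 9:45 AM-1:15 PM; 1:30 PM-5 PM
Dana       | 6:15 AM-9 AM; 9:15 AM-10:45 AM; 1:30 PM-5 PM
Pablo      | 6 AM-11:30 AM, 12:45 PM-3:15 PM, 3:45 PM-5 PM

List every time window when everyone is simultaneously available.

06:15-07:15, 09:45-10:45, 13:30-15:15, 15:45-17:00

Xiulan ∩ Dana: 06:15-07:15, 09:45-10:45, 13:30-17:00.
Xiulan ∩ Dana ∩ Pablo: 06:15-07:15, 09:45-10:45, 13:30-15:15, 15:45-17:00.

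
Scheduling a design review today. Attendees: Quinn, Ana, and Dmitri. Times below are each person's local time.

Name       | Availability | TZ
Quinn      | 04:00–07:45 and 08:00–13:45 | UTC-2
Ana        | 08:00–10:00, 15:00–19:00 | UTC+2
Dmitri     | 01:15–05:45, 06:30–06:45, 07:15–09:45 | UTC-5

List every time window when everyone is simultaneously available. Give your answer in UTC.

Quinn in UTC: 06:00-09:45, 10:00-15:45 (add 2h to convert from UTC-2).
Ana in UTC: 06:00-08:00, 13:00-17:00 (subtract 2h to convert from UTC+2).
Dmitri in UTC: 06:15-10:45, 11:30-11:45, 12:15-14:45 (add 5h to convert from UTC-5).
Quinn ∩ Ana: 06:00-08:00, 13:00-15:45.
Quinn ∩ Ana ∩ Dmitri: 06:15-08:00, 13:00-14:45.

06:15-08:00, 13:00-14:45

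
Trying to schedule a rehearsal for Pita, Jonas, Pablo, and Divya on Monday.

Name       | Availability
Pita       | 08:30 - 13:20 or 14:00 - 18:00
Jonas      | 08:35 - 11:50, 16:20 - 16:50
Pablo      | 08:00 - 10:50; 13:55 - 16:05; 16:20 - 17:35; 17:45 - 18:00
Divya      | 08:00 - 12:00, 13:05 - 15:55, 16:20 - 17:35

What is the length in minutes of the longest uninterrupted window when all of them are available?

Pita ∩ Jonas: 08:35-11:50, 16:20-16:50.
Pita ∩ Jonas ∩ Pablo: 08:35-10:50, 16:20-16:50.
Pita ∩ Jonas ∩ Pablo ∩ Divya: 08:35-10:50, 16:20-16:50.
The longest is 08:35-10:50 at 135 minutes.

135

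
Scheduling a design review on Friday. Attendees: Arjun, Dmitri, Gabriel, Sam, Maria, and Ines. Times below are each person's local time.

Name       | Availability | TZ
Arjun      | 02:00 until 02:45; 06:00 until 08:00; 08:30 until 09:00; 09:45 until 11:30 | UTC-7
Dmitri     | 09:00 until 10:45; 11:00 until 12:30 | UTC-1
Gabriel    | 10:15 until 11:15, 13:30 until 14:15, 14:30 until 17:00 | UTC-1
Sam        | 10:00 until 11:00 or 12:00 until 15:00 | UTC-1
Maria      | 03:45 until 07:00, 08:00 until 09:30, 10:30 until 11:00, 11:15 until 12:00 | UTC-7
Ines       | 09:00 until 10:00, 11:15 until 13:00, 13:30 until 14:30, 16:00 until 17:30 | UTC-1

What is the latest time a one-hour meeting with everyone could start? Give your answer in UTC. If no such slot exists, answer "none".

Arjun in UTC: 09:00-09:45, 13:00-15:00, 15:30-16:00, 16:45-18:30 (add 7h to convert from UTC-7).
Dmitri in UTC: 10:00-11:45, 12:00-13:30 (add 1h to convert from UTC-1).
Gabriel in UTC: 11:15-12:15, 14:30-15:15, 15:30-18:00 (add 1h to convert from UTC-1).
Sam in UTC: 11:00-12:00, 13:00-16:00 (add 1h to convert from UTC-1).
Maria in UTC: 10:45-14:00, 15:00-16:30, 17:30-18:00, 18:15-19:00 (add 7h to convert from UTC-7).
Ines in UTC: 10:00-11:00, 12:15-14:00, 14:30-15:30, 17:00-18:30 (add 1h to convert from UTC-1).
Arjun ∩ Dmitri: 13:00-13:30.
Arjun ∩ Dmitri ∩ Gabriel: ∅.
Arjun ∩ Dmitri ∩ Gabriel ∩ Sam: ∅.
Arjun ∩ Dmitri ∩ Gabriel ∩ Sam ∩ Maria: ∅.
Arjun ∩ Dmitri ∩ Gabriel ∩ Sam ∩ Maria ∩ Ines: ∅.
There is no time when everyone is free.
No common window is at least 60 minutes long.

none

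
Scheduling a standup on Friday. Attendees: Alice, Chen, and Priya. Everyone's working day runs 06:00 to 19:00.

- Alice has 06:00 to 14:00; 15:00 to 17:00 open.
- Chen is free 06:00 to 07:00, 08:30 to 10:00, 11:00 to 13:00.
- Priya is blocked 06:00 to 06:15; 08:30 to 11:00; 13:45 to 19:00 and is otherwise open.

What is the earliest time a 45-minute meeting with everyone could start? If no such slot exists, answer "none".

06:15

Alice free: 06:00-14:00, 15:00-17:00.
Chen free: 06:00-07:00, 08:30-10:00, 11:00-13:00.
Priya free: 06:15-08:30, 11:00-13:45 (invert busy blocks within the working day).
Alice ∩ Chen: 06:00-07:00, 08:30-10:00, 11:00-13:00.
Alice ∩ Chen ∩ Priya: 06:15-07:00, 11:00-13:00.
The first common window of at least 45 minutes is 06:15-07:00, so the earliest start is 06:15.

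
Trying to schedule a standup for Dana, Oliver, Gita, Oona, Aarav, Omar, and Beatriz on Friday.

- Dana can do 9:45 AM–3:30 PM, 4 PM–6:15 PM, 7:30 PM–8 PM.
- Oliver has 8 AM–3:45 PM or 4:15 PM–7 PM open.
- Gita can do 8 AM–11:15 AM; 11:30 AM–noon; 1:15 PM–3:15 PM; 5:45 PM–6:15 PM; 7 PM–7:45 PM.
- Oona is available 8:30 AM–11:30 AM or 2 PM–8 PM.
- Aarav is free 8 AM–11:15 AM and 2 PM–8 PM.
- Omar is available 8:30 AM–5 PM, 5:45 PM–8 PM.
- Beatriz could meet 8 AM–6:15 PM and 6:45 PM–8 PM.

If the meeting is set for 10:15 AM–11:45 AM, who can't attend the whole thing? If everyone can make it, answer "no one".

Dana: free for 10:15-11:45. Oliver: free for 10:15-11:45. Gita: not fully free for 10:15-11:45. Oona: not fully free for 10:15-11:45. Aarav: not fully free for 10:15-11:45. Omar: free for 10:15-11:45. Beatriz: free for 10:15-11:45.

Aarav, Gita, Oona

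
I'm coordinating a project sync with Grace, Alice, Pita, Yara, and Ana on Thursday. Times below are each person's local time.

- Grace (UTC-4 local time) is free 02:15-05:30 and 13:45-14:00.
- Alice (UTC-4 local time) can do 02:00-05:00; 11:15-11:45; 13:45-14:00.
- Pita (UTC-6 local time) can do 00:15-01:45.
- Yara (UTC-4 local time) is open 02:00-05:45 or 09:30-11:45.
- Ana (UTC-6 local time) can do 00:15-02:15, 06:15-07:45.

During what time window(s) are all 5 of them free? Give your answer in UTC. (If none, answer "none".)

06:15-07:45

Grace in UTC: 06:15-09:30, 17:45-18:00 (add 4h to convert from UTC-4).
Alice in UTC: 06:00-09:00, 15:15-15:45, 17:45-18:00 (add 4h to convert from UTC-4).
Pita in UTC: 06:15-07:45 (add 6h to convert from UTC-6).
Yara in UTC: 06:00-09:45, 13:30-15:45 (add 4h to convert from UTC-4).
Ana in UTC: 06:15-08:15, 12:15-13:45 (add 6h to convert from UTC-6).
Grace ∩ Alice: 06:15-09:00, 17:45-18:00.
Grace ∩ Alice ∩ Pita: 06:15-07:45.
Grace ∩ Alice ∩ Pita ∩ Yara: 06:15-07:45.
Grace ∩ Alice ∩ Pita ∩ Yara ∩ Ana: 06:15-07:45.
So the common availability across everyone is 06:15-07:45.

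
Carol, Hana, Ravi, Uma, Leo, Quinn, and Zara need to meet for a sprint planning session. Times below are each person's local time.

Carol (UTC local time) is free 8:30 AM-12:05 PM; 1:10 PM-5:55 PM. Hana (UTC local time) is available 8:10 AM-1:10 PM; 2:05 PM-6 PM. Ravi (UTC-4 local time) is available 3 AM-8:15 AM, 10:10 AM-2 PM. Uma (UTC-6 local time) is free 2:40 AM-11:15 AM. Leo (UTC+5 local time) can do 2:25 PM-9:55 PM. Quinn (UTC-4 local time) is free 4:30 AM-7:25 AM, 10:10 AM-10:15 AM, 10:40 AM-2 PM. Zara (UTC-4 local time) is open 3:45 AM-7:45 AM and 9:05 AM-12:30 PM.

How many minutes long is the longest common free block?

120

Carol in UTC: 08:30-12:05, 13:10-17:55.
Hana in UTC: 08:10-13:10, 14:05-18:00.
Ravi in UTC: 07:00-12:15, 14:10-18:00 (add 4h to convert from UTC-4).
Uma in UTC: 08:40-17:15 (add 6h to convert from UTC-6).
Leo in UTC: 09:25-16:55 (subtract 5h to convert from UTC+5).
Quinn in UTC: 08:30-11:25, 14:10-14:15, 14:40-18:00 (add 4h to convert from UTC-4).
Zara in UTC: 07:45-11:45, 13:05-16:30 (add 4h to convert from UTC-4).
Carol ∩ Hana: 08:30-12:05, 14:05-17:55.
Carol ∩ Hana ∩ Ravi: 08:30-12:05, 14:10-17:55.
Carol ∩ Hana ∩ Ravi ∩ Uma: 08:40-12:05, 14:10-17:15.
Carol ∩ Hana ∩ Ravi ∩ Uma ∩ Leo: 09:25-12:05, 14:10-16:55.
Carol ∩ Hana ∩ Ravi ∩ Uma ∩ Leo ∩ Quinn: 09:25-11:25, 14:10-14:15, 14:40-16:55.
Carol ∩ Hana ∩ Ravi ∩ Uma ∩ Leo ∩ Quinn ∩ Zara: 09:25-11:25, 14:10-14:15, 14:40-16:30.
The longest is 09:25-11:25 at 120 minutes.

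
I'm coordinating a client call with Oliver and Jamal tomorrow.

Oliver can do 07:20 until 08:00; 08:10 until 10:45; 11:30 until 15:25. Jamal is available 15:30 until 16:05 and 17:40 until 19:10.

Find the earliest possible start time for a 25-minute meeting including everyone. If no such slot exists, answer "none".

none

Oliver ∩ Jamal: ∅.
There is no time when everyone is free.
No common window is at least 25 minutes long.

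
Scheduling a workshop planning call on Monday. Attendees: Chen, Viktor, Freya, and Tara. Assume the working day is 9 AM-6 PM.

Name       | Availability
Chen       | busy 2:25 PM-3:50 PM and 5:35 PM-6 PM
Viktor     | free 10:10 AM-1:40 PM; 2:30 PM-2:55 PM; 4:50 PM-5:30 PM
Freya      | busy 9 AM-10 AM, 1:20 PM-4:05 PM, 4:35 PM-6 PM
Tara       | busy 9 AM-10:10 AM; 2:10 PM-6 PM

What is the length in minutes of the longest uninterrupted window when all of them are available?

190

Chen free: 09:00-14:25, 15:50-17:35 (invert busy blocks within the working day).
Viktor free: 10:10-13:40, 14:30-14:55, 16:50-17:30.
Freya free: 10:00-13:20, 16:05-16:35 (invert busy blocks within the working day).
Tara free: 10:10-14:10 (invert busy blocks within the working day).
Chen ∩ Viktor: 10:10-13:40, 16:50-17:30.
Chen ∩ Viktor ∩ Freya: 10:10-13:20.
Chen ∩ Viktor ∩ Freya ∩ Tara: 10:10-13:20.
The longest is 10:10-13:20 at 190 minutes.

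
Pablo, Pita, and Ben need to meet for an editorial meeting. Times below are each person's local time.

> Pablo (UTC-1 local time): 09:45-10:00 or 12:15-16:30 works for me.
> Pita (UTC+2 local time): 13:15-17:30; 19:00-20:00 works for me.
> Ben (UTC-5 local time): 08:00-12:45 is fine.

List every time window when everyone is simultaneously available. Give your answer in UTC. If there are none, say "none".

Pablo in UTC: 10:45-11:00, 13:15-17:30 (add 1h to convert from UTC-1).
Pita in UTC: 11:15-15:30, 17:00-18:00 (subtract 2h to convert from UTC+2).
Ben in UTC: 13:00-17:45 (add 5h to convert from UTC-5).
Pablo ∩ Pita: 13:15-15:30, 17:00-17:30.
Pablo ∩ Pita ∩ Ben: 13:15-15:30, 17:00-17:30.

13:15-15:30, 17:00-17:30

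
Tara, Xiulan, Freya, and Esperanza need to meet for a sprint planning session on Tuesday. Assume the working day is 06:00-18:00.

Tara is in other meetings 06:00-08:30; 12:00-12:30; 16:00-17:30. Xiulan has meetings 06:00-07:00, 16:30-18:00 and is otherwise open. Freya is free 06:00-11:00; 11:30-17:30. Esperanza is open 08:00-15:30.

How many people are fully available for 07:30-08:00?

2

Tara free: 08:30-12:00, 12:30-16:00, 17:30-18:00 (invert busy blocks within the working day).
Xiulan free: 07:00-16:30 (invert busy blocks within the working day).
Freya free: 06:00-11:00, 11:30-17:30.
Esperanza free: 08:00-15:30.
Xiulan and Freya can make the full 07:30-08:00 slot — that's 2.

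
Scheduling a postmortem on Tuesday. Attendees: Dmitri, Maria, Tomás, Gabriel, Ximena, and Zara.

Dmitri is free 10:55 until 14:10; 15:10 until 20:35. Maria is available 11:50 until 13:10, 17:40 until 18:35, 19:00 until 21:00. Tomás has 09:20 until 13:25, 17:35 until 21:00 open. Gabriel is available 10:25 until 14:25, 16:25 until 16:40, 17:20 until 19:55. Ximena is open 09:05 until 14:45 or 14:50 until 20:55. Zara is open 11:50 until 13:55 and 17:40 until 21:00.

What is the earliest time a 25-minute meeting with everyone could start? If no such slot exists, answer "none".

Dmitri ∩ Maria: 11:50-13:10, 17:40-18:35, 19:00-20:35.
Dmitri ∩ Maria ∩ Tomás: 11:50-13:10, 17:40-18:35, 19:00-20:35.
Dmitri ∩ Maria ∩ Tomás ∩ Gabriel: 11:50-13:10, 17:40-18:35, 19:00-19:55.
Dmitri ∩ Maria ∩ Tomás ∩ Gabriel ∩ Ximena: 11:50-13:10, 17:40-18:35, 19:00-19:55.
Dmitri ∩ Maria ∩ Tomás ∩ Gabriel ∩ Ximena ∩ Zara: 11:50-13:10, 17:40-18:35, 19:00-19:55.
The first common window of at least 25 minutes is 11:50-13:10, so the earliest start is 11:50.

11:50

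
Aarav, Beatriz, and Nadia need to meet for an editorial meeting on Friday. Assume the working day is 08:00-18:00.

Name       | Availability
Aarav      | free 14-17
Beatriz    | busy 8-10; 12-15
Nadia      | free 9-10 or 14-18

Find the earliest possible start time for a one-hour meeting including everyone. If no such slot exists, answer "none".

15:00

Aarav free: 14:00-17:00.
Beatriz free: 10:00-12:00, 15:00-18:00 (invert busy blocks within the working day).
Nadia free: 09:00-10:00, 14:00-18:00.
Aarav ∩ Beatriz: 15:00-17:00.
Aarav ∩ Beatriz ∩ Nadia: 15:00-17:00.
The first common window of at least 60 minutes is 15:00-17:00, so the earliest start is 15:00.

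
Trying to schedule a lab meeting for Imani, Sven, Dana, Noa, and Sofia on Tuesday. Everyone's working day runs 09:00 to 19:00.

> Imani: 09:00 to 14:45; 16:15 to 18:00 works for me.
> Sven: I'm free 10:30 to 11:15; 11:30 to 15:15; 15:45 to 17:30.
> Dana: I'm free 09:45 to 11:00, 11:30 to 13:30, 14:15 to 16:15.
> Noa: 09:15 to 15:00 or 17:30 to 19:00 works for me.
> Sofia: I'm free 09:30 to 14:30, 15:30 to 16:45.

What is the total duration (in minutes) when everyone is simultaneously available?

Imani ∩ Sven: 10:30-11:15, 11:30-14:45, 16:15-17:30.
Imani ∩ Sven ∩ Dana: 10:30-11:00, 11:30-13:30, 14:15-14:45.
Imani ∩ Sven ∩ Dana ∩ Noa: 10:30-11:00, 11:30-13:30, 14:15-14:45.
Imani ∩ Sven ∩ Dana ∩ Noa ∩ Sofia: 10:30-11:00, 11:30-13:30, 14:15-14:30.
Summing the common windows: 30 + 120 + 15 = 165 minutes.

165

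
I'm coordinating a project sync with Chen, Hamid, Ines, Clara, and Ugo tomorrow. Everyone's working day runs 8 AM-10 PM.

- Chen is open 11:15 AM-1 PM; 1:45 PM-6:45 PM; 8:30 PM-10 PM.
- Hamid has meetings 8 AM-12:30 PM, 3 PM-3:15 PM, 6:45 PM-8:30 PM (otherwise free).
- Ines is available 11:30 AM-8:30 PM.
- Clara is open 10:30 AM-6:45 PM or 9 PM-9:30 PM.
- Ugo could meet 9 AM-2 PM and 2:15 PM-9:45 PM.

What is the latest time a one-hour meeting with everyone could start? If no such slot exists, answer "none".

17:45

Chen free: 11:15-13:00, 13:45-18:45, 20:30-22:00.
Hamid free: 12:30-15:00, 15:15-18:45, 20:30-22:00 (invert busy blocks within the working day).
Ines free: 11:30-20:30.
Clara free: 10:30-18:45, 21:00-21:30.
Ugo free: 09:00-14:00, 14:15-21:45.
Chen ∩ Hamid: 12:30-13:00, 13:45-15:00, 15:15-18:45, 20:30-22:00.
Chen ∩ Hamid ∩ Ines: 12:30-13:00, 13:45-15:00, 15:15-18:45.
Chen ∩ Hamid ∩ Ines ∩ Clara: 12:30-13:00, 13:45-15:00, 15:15-18:45.
Chen ∩ Hamid ∩ Ines ∩ Clara ∩ Ugo: 12:30-13:00, 13:45-14:00, 14:15-15:00, 15:15-18:45.
The last common window of at least 60 minutes is 15:15-18:45; a 60-minute meeting can start as late as 17:45 and still end by 18:45.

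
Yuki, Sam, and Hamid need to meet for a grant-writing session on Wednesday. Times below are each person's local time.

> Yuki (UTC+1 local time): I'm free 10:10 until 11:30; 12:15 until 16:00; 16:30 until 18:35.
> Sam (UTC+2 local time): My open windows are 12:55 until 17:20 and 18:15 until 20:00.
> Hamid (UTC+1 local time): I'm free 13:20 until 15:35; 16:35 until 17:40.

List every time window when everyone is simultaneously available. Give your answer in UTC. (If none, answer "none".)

12:20-14:35, 16:15-16:40

Yuki in UTC: 09:10-10:30, 11:15-15:00, 15:30-17:35 (subtract 1h to convert from UTC+1).
Sam in UTC: 10:55-15:20, 16:15-18:00 (subtract 2h to convert from UTC+2).
Hamid in UTC: 12:20-14:35, 15:35-16:40 (subtract 1h to convert from UTC+1).
Yuki ∩ Sam: 11:15-15:00, 16:15-17:35.
Yuki ∩ Sam ∩ Hamid: 12:20-14:35, 16:15-16:40.
Those are the intersection windows.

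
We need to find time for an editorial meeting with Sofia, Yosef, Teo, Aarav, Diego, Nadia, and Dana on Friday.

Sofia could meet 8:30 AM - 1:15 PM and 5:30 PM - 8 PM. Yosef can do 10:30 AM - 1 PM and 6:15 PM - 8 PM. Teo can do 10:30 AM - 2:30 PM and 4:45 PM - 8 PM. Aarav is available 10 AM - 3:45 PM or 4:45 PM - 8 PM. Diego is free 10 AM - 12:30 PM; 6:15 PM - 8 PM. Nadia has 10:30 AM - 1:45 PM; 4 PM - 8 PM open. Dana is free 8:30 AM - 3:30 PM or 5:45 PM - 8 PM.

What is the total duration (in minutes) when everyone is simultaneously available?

Sofia ∩ Yosef: 10:30-13:00, 18:15-20:00.
Sofia ∩ Yosef ∩ Teo: 10:30-13:00, 18:15-20:00.
Sofia ∩ Yosef ∩ Teo ∩ Aarav: 10:30-13:00, 18:15-20:00.
Sofia ∩ Yosef ∩ Teo ∩ Aarav ∩ Diego: 10:30-12:30, 18:15-20:00.
Sofia ∩ Yosef ∩ Teo ∩ Aarav ∩ Diego ∩ Nadia: 10:30-12:30, 18:15-20:00.
Sofia ∩ Yosef ∩ Teo ∩ Aarav ∩ Diego ∩ Nadia ∩ Dana: 10:30-12:30, 18:15-20:00.
So the common availability across everyone is 10:30-12:30, 18:15-20:00.
Summing the common windows: 120 + 105 = 225 minutes.

225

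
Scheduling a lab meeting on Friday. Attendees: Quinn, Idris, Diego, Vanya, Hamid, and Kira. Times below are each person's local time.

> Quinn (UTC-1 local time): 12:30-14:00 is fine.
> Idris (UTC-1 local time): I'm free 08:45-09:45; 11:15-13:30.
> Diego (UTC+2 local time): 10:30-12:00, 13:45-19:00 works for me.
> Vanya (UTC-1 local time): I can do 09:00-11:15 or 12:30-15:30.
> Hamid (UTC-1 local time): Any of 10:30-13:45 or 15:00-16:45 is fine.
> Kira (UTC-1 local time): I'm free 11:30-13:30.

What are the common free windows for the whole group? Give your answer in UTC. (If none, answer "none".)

Quinn in UTC: 13:30-15:00 (add 1h to convert from UTC-1).
Idris in UTC: 09:45-10:45, 12:15-14:30 (add 1h to convert from UTC-1).
Diego in UTC: 08:30-10:00, 11:45-17:00 (subtract 2h to convert from UTC+2).
Vanya in UTC: 10:00-12:15, 13:30-16:30 (add 1h to convert from UTC-1).
Hamid in UTC: 11:30-14:45, 16:00-17:45 (add 1h to convert from UTC-1).
Kira in UTC: 12:30-14:30 (add 1h to convert from UTC-1).
Quinn ∩ Idris: 13:30-14:30.
Quinn ∩ Idris ∩ Diego: 13:30-14:30.
Quinn ∩ Idris ∩ Diego ∩ Vanya: 13:30-14:30.
Quinn ∩ Idris ∩ Diego ∩ Vanya ∩ Hamid: 13:30-14:30.
Quinn ∩ Idris ∩ Diego ∩ Vanya ∩ Hamid ∩ Kira: 13:30-14:30.

13:30-14:30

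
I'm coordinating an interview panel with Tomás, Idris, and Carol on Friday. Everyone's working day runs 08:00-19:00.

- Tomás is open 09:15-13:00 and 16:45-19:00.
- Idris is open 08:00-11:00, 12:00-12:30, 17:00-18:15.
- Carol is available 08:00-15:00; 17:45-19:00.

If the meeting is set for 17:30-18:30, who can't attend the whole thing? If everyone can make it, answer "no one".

Tomás: free for 17:30-18:30. Idris: not fully free for 17:30-18:30. Carol: not fully free for 17:30-18:30.

Carol, Idris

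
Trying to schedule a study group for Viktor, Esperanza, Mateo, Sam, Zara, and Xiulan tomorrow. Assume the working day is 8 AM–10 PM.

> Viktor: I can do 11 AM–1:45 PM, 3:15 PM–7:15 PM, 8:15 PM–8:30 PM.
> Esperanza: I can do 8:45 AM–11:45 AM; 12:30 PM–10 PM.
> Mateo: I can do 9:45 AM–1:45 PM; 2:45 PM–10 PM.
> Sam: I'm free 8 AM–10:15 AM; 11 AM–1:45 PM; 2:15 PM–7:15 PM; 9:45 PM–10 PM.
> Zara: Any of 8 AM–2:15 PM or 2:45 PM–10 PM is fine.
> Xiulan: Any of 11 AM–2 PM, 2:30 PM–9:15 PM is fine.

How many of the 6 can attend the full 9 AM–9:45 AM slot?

3

Esperanza, Sam, and Zara can make the full 09:00-09:45 slot — that's 3.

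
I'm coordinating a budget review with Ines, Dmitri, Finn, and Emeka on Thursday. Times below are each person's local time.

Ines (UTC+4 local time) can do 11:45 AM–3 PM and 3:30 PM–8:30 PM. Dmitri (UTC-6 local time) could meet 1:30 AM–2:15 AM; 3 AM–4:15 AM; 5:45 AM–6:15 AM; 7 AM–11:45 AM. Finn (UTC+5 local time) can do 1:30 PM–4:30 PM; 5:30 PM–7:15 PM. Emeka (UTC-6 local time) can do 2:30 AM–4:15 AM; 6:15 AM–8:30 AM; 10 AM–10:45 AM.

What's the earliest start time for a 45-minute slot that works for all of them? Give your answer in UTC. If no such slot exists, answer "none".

09:00

Ines in UTC: 07:45-11:00, 11:30-16:30 (subtract 4h to convert from UTC+4).
Dmitri in UTC: 07:30-08:15, 09:00-10:15, 11:45-12:15, 13:00-17:45 (add 6h to convert from UTC-6).
Finn in UTC: 08:30-11:30, 12:30-14:15 (subtract 5h to convert from UTC+5).
Emeka in UTC: 08:30-10:15, 12:15-14:30, 16:00-16:45 (add 6h to convert from UTC-6).
Ines ∩ Dmitri: 07:45-08:15, 09:00-10:15, 11:45-12:15, 13:00-16:30.
Ines ∩ Dmitri ∩ Finn: 09:00-10:15, 13:00-14:15.
Ines ∩ Dmitri ∩ Finn ∩ Emeka: 09:00-10:15, 13:00-14:15.
The first common window of at least 45 minutes is 09:00-10:15, so the earliest start is 09:00.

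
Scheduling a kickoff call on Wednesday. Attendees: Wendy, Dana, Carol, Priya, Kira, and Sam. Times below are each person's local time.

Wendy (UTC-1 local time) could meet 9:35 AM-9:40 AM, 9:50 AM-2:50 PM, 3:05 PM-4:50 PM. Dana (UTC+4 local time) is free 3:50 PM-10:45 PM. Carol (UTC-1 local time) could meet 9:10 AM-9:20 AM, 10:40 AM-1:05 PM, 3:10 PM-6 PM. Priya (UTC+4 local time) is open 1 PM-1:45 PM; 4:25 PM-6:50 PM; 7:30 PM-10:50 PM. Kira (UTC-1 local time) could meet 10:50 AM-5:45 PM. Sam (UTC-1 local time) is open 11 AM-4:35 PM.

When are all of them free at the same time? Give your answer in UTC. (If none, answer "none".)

12:25-14:05, 16:10-17:35

Wendy in UTC: 10:35-10:40, 10:50-15:50, 16:05-17:50 (add 1h to convert from UTC-1).
Dana in UTC: 11:50-18:45 (subtract 4h to convert from UTC+4).
Carol in UTC: 10:10-10:20, 11:40-14:05, 16:10-19:00 (add 1h to convert from UTC-1).
Priya in UTC: 09:00-09:45, 12:25-14:50, 15:30-18:50 (subtract 4h to convert from UTC+4).
Kira in UTC: 11:50-18:45 (add 1h to convert from UTC-1).
Sam in UTC: 12:00-17:35 (add 1h to convert from UTC-1).
Wendy ∩ Dana: 11:50-15:50, 16:05-17:50.
Wendy ∩ Dana ∩ Carol: 11:50-14:05, 16:10-17:50.
Wendy ∩ Dana ∩ Carol ∩ Priya: 12:25-14:05, 16:10-17:50.
Wendy ∩ Dana ∩ Carol ∩ Priya ∩ Kira: 12:25-14:05, 16:10-17:50.
Wendy ∩ Dana ∩ Carol ∩ Priya ∩ Kira ∩ Sam: 12:25-14:05, 16:10-17:35.
So the common availability across everyone is 12:25-14:05, 16:10-17:35.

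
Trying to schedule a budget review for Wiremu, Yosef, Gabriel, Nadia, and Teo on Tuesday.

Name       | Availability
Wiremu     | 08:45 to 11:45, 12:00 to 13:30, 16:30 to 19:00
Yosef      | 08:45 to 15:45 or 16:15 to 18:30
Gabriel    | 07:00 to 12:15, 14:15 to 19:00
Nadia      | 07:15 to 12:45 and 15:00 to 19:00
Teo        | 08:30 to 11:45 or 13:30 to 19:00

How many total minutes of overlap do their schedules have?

Wiremu ∩ Yosef: 08:45-11:45, 12:00-13:30, 16:30-18:30.
Wiremu ∩ Yosef ∩ Gabriel: 08:45-11:45, 12:00-12:15, 16:30-18:30.
Wiremu ∩ Yosef ∩ Gabriel ∩ Nadia: 08:45-11:45, 12:00-12:15, 16:30-18:30.
Wiremu ∩ Yosef ∩ Gabriel ∩ Nadia ∩ Teo: 08:45-11:45, 16:30-18:30.
So the common availability across everyone is 08:45-11:45, 16:30-18:30.
Summing the common windows: 180 + 120 = 300 minutes.

300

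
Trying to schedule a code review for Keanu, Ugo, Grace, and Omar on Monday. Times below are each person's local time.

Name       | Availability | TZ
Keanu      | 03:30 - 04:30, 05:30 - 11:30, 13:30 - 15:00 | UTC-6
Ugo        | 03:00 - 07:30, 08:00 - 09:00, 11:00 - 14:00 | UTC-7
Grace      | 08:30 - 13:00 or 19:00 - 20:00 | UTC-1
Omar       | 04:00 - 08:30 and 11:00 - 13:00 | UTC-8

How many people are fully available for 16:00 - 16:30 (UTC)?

2

Keanu in UTC: 09:30-10:30, 11:30-17:30, 19:30-21:00 (add 6h to convert from UTC-6).
Ugo in UTC: 10:00-14:30, 15:00-16:00, 18:00-21:00 (add 7h to convert from UTC-7).
Grace in UTC: 09:30-14:00, 20:00-21:00 (add 1h to convert from UTC-1).
Omar in UTC: 12:00-16:30, 19:00-21:00 (add 8h to convert from UTC-8).
Keanu and Omar can make the full 16:00-16:30 slot — that's 2.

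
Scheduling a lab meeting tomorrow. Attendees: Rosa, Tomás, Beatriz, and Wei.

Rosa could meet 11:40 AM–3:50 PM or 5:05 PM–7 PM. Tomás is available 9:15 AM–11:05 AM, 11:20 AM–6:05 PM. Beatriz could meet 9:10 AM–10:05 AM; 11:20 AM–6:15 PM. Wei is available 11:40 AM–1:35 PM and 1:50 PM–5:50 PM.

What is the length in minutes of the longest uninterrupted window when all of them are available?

120

Rosa ∩ Tomás: 11:40-15:50, 17:05-18:05.
Rosa ∩ Tomás ∩ Beatriz: 11:40-15:50, 17:05-18:05.
Rosa ∩ Tomás ∩ Beatriz ∩ Wei: 11:40-13:35, 13:50-15:50, 17:05-17:50.
The longest is 13:50-15:50 at 120 minutes.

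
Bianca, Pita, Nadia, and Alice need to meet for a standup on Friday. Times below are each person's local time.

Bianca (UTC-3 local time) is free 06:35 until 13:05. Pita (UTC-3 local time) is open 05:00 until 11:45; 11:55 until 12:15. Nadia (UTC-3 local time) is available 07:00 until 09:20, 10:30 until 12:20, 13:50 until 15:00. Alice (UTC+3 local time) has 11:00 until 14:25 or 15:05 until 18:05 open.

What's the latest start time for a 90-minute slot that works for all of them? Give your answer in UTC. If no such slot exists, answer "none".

Bianca in UTC: 09:35-16:05 (add 3h to convert from UTC-3).
Pita in UTC: 08:00-14:45, 14:55-15:15 (add 3h to convert from UTC-3).
Nadia in UTC: 10:00-12:20, 13:30-15:20, 16:50-18:00 (add 3h to convert from UTC-3).
Alice in UTC: 08:00-11:25, 12:05-15:05 (subtract 3h to convert from UTC+3).
Bianca ∩ Pita: 09:35-14:45, 14:55-15:15.
Bianca ∩ Pita ∩ Nadia: 10:00-12:20, 13:30-14:45, 14:55-15:15.
Bianca ∩ Pita ∩ Nadia ∩ Alice: 10:00-11:25, 12:05-12:20, 13:30-14:45, 14:55-15:05.
So the common availability across everyone is 10:00-11:25, 12:05-12:20, 13:30-14:45, 14:55-15:05.
No common window is at least 90 minutes long.

none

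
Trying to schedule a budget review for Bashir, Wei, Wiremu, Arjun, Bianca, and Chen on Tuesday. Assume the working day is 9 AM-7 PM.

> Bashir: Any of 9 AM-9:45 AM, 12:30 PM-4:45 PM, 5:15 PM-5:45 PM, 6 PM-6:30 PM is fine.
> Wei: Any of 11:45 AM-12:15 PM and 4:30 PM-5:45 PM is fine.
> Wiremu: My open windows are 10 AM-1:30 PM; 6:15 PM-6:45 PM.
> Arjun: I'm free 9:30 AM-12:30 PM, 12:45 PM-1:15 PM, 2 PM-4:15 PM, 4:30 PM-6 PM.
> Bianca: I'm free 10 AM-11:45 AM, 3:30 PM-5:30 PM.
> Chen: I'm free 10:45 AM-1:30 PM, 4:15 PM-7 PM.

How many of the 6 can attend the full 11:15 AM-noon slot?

Wiremu, Arjun, and Chen can make the full 11:15-12:00 slot — that's 3.

3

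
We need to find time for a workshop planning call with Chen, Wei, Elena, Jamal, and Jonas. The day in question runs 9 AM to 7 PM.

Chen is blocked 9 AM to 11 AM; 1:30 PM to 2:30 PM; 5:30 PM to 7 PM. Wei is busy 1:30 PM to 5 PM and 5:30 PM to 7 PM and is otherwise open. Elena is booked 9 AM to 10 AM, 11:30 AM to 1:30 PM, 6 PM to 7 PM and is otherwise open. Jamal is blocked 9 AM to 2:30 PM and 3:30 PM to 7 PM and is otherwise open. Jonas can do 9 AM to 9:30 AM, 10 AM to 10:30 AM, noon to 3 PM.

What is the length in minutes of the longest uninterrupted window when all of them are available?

Chen free: 11:00-13:30, 14:30-17:30 (invert busy blocks within the working day).
Wei free: 09:00-13:30, 17:00-17:30 (invert busy blocks within the working day).
Elena free: 10:00-11:30, 13:30-18:00 (invert busy blocks within the working day).
Jamal free: 14:30-15:30 (invert busy blocks within the working day).
Jonas free: 09:00-09:30, 10:00-10:30, 12:00-15:00.
Chen ∩ Wei: 11:00-13:30, 17:00-17:30.
Chen ∩ Wei ∩ Elena: 11:00-11:30, 17:00-17:30.
Chen ∩ Wei ∩ Elena ∩ Jamal: ∅.
Chen ∩ Wei ∩ Elena ∩ Jamal ∩ Jonas: ∅.
There is no time when everyone is free.
No common window exists, so the longest block is 0 minutes.

0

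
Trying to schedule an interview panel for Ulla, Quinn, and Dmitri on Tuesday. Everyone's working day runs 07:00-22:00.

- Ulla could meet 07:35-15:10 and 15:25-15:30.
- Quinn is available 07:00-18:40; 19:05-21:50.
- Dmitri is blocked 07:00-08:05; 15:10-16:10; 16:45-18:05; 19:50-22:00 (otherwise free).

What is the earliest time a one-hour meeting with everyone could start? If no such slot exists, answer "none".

08:05

Ulla free: 07:35-15:10, 15:25-15:30.
Quinn free: 07:00-18:40, 19:05-21:50.
Dmitri free: 08:05-15:10, 16:10-16:45, 18:05-19:50 (invert busy blocks within the working day).
Ulla ∩ Quinn: 07:35-15:10, 15:25-15:30.
Ulla ∩ Quinn ∩ Dmitri: 08:05-15:10.
The first common window of at least 60 minutes is 08:05-15:10, so the earliest start is 08:05.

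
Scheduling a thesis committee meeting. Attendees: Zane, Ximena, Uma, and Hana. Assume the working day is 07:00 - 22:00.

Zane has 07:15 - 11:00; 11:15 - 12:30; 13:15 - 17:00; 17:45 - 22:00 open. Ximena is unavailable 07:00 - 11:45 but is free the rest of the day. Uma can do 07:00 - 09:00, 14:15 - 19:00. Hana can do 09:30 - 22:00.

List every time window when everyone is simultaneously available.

14:15-17:00, 17:45-19:00

Zane free: 07:15-11:00, 11:15-12:30, 13:15-17:00, 17:45-22:00.
Ximena free: 11:45-22:00 (invert busy blocks within the working day).
Uma free: 07:00-09:00, 14:15-19:00.
Hana free: 09:30-22:00.
Zane ∩ Ximena: 11:45-12:30, 13:15-17:00, 17:45-22:00.
Zane ∩ Ximena ∩ Uma: 14:15-17:00, 17:45-19:00.
Zane ∩ Ximena ∩ Uma ∩ Hana: 14:15-17:00, 17:45-19:00.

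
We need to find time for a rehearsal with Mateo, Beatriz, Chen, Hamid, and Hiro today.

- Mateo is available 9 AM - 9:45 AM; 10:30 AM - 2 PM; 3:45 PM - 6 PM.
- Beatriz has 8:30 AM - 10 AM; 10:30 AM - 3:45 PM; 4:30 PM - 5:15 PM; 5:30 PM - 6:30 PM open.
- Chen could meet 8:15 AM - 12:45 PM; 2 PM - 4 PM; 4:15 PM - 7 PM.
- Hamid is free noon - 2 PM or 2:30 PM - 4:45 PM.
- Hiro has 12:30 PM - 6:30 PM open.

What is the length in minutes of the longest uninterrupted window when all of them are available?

15

Mateo ∩ Beatriz: 09:00-09:45, 10:30-14:00, 16:30-17:15, 17:30-18:00.
Mateo ∩ Beatriz ∩ Chen: 09:00-09:45, 10:30-12:45, 16:30-17:15, 17:30-18:00.
Mateo ∩ Beatriz ∩ Chen ∩ Hamid: 12:00-12:45, 16:30-16:45.
Mateo ∩ Beatriz ∩ Chen ∩ Hamid ∩ Hiro: 12:30-12:45, 16:30-16:45.
The longest is 12:30-12:45 at 15 minutes.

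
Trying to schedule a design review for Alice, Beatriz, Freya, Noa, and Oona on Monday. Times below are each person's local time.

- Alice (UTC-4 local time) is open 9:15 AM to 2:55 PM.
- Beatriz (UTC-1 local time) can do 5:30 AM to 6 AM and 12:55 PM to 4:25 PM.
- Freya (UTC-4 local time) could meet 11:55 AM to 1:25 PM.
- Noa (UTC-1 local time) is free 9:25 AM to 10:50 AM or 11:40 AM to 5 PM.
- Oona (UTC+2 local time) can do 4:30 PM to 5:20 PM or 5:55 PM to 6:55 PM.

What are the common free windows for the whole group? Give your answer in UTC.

Alice in UTC: 13:15-18:55 (add 4h to convert from UTC-4).
Beatriz in UTC: 06:30-07:00, 13:55-17:25 (add 1h to convert from UTC-1).
Freya in UTC: 15:55-17:25 (add 4h to convert from UTC-4).
Noa in UTC: 10:25-11:50, 12:40-18:00 (add 1h to convert from UTC-1).
Oona in UTC: 14:30-15:20, 15:55-16:55 (subtract 2h to convert from UTC+2).
Alice ∩ Beatriz: 13:55-17:25.
Alice ∩ Beatriz ∩ Freya: 15:55-17:25.
Alice ∩ Beatriz ∩ Freya ∩ Noa: 15:55-17:25.
Alice ∩ Beatriz ∩ Freya ∩ Noa ∩ Oona: 15:55-16:55.

15:55-16:55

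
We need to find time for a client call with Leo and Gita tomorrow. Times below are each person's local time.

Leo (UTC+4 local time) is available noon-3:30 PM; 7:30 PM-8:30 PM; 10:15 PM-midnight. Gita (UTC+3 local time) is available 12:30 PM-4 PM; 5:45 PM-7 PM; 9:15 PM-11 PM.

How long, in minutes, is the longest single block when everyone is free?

Leo in UTC: 08:00-11:30, 15:30-16:30, 18:15-20:00 (subtract 4h to convert from UTC+4).
Gita in UTC: 09:30-13:00, 14:45-16:00, 18:15-20:00 (subtract 3h to convert from UTC+3).
Leo ∩ Gita: 09:30-11:30, 15:30-16:00, 18:15-20:00.
The longest is 09:30-11:30 at 120 minutes.

120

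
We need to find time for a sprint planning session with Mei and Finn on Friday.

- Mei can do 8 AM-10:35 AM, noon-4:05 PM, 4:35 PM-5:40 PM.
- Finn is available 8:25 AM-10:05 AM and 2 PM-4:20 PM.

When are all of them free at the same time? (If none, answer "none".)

08:25-10:05, 14:00-16:05

Mei ∩ Finn: 08:25-10:05, 14:00-16:05.
So the common availability across everyone is 08:25-10:05, 14:00-16:05.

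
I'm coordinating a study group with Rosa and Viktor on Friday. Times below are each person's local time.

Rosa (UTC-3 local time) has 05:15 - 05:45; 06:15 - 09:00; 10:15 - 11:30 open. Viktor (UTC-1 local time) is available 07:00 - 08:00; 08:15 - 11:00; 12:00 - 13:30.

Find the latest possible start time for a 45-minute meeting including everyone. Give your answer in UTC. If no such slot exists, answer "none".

13:45

Rosa in UTC: 08:15-08:45, 09:15-12:00, 13:15-14:30 (add 3h to convert from UTC-3).
Viktor in UTC: 08:00-09:00, 09:15-12:00, 13:00-14:30 (add 1h to convert from UTC-1).
Rosa ∩ Viktor: 08:15-08:45, 09:15-12:00, 13:15-14:30.
The last common window of at least 45 minutes is 13:15-14:30; a 45-minute meeting can start as late as 13:45 and still end by 14:30.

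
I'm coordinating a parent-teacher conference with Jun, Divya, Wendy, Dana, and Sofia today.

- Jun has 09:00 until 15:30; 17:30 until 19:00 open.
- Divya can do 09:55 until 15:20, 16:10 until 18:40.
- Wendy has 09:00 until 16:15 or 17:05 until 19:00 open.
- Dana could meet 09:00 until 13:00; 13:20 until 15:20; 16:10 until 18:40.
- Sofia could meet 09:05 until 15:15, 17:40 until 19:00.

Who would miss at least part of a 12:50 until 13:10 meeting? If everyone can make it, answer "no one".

Dana

Jun: free for 12:50-13:10. Divya: free for 12:50-13:10. Wendy: free for 12:50-13:10. Dana: not fully free for 12:50-13:10. Sofia: free for 12:50-13:10.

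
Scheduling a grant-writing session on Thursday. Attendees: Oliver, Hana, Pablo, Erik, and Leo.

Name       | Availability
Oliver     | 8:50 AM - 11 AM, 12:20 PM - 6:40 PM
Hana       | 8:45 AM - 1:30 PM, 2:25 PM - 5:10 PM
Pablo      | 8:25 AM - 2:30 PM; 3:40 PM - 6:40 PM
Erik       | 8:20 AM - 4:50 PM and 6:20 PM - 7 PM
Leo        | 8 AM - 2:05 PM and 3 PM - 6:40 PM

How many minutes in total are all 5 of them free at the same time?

Oliver ∩ Hana: 08:50-11:00, 12:20-13:30, 14:25-17:10.
Oliver ∩ Hana ∩ Pablo: 08:50-11:00, 12:20-13:30, 14:25-14:30, 15:40-17:10.
Oliver ∩ Hana ∩ Pablo ∩ Erik: 08:50-11:00, 12:20-13:30, 14:25-14:30, 15:40-16:50.
Oliver ∩ Hana ∩ Pablo ∩ Erik ∩ Leo: 08:50-11:00, 12:20-13:30, 15:40-16:50.
Summing the common windows: 130 + 70 + 70 = 270 minutes.

270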